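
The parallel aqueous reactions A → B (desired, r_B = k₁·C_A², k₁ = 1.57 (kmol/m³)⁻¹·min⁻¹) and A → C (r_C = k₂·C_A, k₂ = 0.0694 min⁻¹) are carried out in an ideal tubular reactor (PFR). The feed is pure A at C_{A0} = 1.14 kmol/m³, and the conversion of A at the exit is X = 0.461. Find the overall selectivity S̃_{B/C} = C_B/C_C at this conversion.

19.3

C_A = C_{A0}(1−X) = 0.6145 kmol/m³.
Along a PFR/batch, dC_C/dC_A = −r_C/(r_B+r_C) = −k₂/(k₂+k₁·C_A).
Integrating from C_{A0} to C_A: C_C = (0.0694/1.57)·ln[(0.0694+1.57·1.14)/(0.0694+1.57·0.614)] = 0.04420·ln(1.859/1.034) = 0.02593 kmol/m³.
Then C_B = (C_{A0}−C_A) − C_C = 0.5255 − 0.02593 = 0.4996 kmol/m³.
S̃_{B/C} = C_B/C_C = 0.4996/0.02593 = 19.3.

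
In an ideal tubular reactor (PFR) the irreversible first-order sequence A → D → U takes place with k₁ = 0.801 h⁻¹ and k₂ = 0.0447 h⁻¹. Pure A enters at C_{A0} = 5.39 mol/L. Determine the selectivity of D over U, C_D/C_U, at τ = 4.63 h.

5.95

For first-order series with pure A initially, C_D(τ) = k₁C_{A0}/(k₂−k₁)·(e^(−k₁τ) − e^(−k₂τ)).
e^(−k₁τ) = e^(−0.801×4.63) = e^(−3.709) = 0.02451; e^(−k₂τ) = e^(−0.2070) = 0.8131.
C_D = 0.801×5.39/(0.0447−0.801) × (0.02451−0.8131) = (-5.709)×(-0.7885) = 4.501 mol/L.
C_A = C_{A0}e^(−k₁τ) = 0.1321 mol/L, so C_U = C_{A0}−C_A−C_D = 0.7564 mol/L; C_D/C_U = 5.95.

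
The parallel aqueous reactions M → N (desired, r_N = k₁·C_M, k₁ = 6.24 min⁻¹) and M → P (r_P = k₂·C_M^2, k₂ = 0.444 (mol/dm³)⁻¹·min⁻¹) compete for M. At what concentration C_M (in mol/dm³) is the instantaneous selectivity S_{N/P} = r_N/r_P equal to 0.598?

S_{N/P} = (k₁/k₂)·C_M⁻¹ ⇒ C_M = (S·k₂/k₁)^(-1).
= (0.598×0.444/6.24)^(-1) = (0.04255)^(-1) = 23.5 mol/dm³.

23.5 mol/dm³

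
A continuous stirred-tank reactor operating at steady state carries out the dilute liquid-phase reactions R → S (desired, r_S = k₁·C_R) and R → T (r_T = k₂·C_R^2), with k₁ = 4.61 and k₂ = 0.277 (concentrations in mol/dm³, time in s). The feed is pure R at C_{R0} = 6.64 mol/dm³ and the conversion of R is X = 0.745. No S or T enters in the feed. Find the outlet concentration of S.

Exit C_R = C_{R0}(1−X) = 6.64×0.255 = 1.693 mol/dm³.
Rates in a CSTR are evaluated at the outlet concentration: r_S = 4.61×1.693 = 7.806, r_T = 0.277×1.693^2 = 0.7941.
Fraction of consumed R going to S: r_S/(r_S+r_T) = 0.9077.
C_S = 0.9077·C_{R0}·X = 0.9077×6.64×0.745 = 4.49 mol/dm³.

4.49 mol/dm³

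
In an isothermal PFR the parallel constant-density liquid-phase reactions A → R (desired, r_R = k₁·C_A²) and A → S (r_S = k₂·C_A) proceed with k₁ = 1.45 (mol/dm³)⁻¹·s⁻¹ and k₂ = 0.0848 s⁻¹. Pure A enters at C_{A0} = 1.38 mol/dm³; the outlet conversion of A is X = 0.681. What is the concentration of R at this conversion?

0.878 mol/dm³

C_A = C_{A0}(1−X) = 0.4402 mol/dm³.
Along a PFR/batch, dC_S/dC_A = −r_S/(r_R+r_S) = −k₂/(k₂+k₁·C_A).
Integrating from C_{A0} to C_A: C_S = (0.0848/1.45)·ln[(0.0848+1.45·1.38)/(0.0848+1.45·0.440)] = 0.05848·ln(2.086/0.7231) = 0.06195 mol/dm³.
Then C_R = (C_{A0}−C_A) − C_S = 0.9398 − 0.06195 = 0.8778 mol/dm³.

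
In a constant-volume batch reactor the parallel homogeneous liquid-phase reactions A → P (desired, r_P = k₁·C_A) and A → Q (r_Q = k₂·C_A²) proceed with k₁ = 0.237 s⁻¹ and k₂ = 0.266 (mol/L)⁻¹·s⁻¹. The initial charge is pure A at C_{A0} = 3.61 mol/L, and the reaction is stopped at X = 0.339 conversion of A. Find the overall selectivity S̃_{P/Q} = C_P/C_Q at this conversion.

0.300

C_A = C_{A0}(1−X) = 2.386 mol/L.
Along a PFR/batch, dC_P/dC_A = −r_P/(r_P+r_Q) = −k₁/(k₁+k₂·C_A).
Integrating from C_{A0} to C_A: C_P = (0.237/0.266)·ln[(0.237+0.266·3.61)/(0.237+0.266·2.39)] = 0.8910·ln(1.197/0.8717) = 0.2827 mol/L.
C_Q = (C_{A0}−C_A)−C_P = 0.9411 mol/L; S̃_{P/Q} = 0.2827/0.9411 = 0.300.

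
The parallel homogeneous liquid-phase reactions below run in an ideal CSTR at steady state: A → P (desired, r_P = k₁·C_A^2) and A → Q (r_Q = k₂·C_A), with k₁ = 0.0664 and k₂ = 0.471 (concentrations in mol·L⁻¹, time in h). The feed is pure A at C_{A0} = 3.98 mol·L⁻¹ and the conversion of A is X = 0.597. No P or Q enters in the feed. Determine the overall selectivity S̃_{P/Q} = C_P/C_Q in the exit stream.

0.226

Exit C_A = C_{A0}(1−X) = 3.98×0.403 = 1.604 mol·L⁻¹.
In a CSTR the entire volume is at exit conditions, so r_P = 0.0664×1.604^2 = 0.1708 and r_Q = 0.471×1.604 = 0.7555.
Overall selectivity = C_P/C_Q = r_Pτ/(r_Qτ) = r_P/r_Q = 0.226.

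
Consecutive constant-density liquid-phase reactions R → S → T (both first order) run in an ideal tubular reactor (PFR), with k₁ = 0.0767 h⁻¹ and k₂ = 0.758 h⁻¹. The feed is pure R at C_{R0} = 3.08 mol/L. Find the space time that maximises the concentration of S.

3.36 h

Setting dC_S/dτ = 0 gives τ_opt = ln(k₂/k₁)/(k₂−k₁).
= ln(0.758/0.0767)/(0.758−0.0767) = ln(9.883)/0.6813 = 2.291/0.6813 = 3.36 h.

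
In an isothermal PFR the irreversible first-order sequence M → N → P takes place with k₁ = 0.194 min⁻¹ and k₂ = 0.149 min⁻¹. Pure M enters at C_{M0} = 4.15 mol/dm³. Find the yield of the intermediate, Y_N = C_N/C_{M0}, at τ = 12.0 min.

0.301

Solving the coupled first-order balances gives C_N(τ) = [k₁/(k₂−k₁)]·C_{M0}·(e^(−k₁τ) − e^(−k₂τ)).
e^(−k₁τ) = e^(−0.194×12.0) = e^(−2.328) = 0.09749; e^(−k₂τ) = e^(−1.788) = 0.1673.
C_N = 0.194×4.15/(0.149−0.194) × (0.09749−0.1673) = (-17.89)×(-0.06980) = 1.249 mol/dm³.
Y_N = C_N/C_{M0} = 1.249/4.15 = 0.301.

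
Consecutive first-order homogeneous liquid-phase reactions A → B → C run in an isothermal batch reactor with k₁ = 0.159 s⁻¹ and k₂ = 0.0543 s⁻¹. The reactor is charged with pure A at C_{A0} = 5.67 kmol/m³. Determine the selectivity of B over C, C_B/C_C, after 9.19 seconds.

The intermediate concentration in a first-order A→B→C sequence is C_B = k₁C_{A0}(e^(−k₁t) − e^(−k₂t))/(k₂−k₁).
e^(−k₁t) = e^(−0.159×9.19) = e^(−1.461) = 0.2320; e^(−k₂t) = e^(−0.4990) = 0.6071.
C_B = 0.159×5.67/(0.0543−0.159) × (0.2320−0.6071) = (-8.611)×(-0.3752) = 3.230 kmol/m³.
C_A = C_{A0}e^(−k₁t) = 1.315 kmol/m³, so C_C = C_{A0}−C_A−C_B = 1.124 kmol/m³; C_B/C_C = 2.87.

2.87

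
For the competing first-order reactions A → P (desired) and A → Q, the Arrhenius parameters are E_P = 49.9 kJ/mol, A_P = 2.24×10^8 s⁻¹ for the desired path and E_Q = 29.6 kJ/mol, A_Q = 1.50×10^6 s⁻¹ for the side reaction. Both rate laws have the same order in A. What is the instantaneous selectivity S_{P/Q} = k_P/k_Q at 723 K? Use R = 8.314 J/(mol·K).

5.10

k_P/k_Q = (A_P/A_Q)·exp[−(E_P−E_Q)/(RT)] = (A_P/A_Q)·exp[(E_Q−E_P)/(RT)].
(E_Q−E_P)/(RT) = (29.6−49.9)×10³/(8.314×723) = -20300/6011 = -3.377.
k_P/k_Q = (2.24×10^8/1.50×10^6)·exp(-3.377) = 149.3 × 0.03415 = 5.10.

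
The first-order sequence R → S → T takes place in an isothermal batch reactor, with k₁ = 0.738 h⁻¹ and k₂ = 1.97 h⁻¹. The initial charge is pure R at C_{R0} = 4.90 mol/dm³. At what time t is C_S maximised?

0.797 h

The intermediate peaks when r₁ = r₂, i.e. k₁e^(−k₁t) = k₂e^(−k₂t), giving t_opt = ln(k₂/k₁)/(k₂−k₁).
= ln(1.97/0.738)/(1.97−0.738) = ln(2.669)/1.232 = 0.9818/1.232 = 0.797 h.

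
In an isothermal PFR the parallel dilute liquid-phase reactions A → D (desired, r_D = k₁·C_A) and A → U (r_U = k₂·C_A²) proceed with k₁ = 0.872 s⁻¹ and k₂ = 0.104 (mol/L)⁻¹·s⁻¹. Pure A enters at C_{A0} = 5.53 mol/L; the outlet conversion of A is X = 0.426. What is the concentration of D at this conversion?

C_A = C_{A0}(1−X) = 3.174 mol/L.
Along a PFR/batch, dC_D/dC_A = −r_D/(r_D+r_U) = −k₁/(k₁+k₂·C_A).
Integrating from C_{A0} to C_A: C_D = (0.872/0.104)·ln[(0.872+0.104·5.53)/(0.872+0.104·3.17)] = 8.385·ln(1.447/1.202) = 1.555 mol/L.

1.56 mol/L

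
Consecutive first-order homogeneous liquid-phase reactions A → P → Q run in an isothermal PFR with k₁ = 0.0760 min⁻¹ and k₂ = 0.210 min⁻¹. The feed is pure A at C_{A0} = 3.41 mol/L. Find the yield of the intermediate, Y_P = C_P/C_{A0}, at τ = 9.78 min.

The intermediate concentration in a first-order A→B→C sequence is C_P = k₁C_{A0}(e^(−k₁τ) − e^(−k₂τ))/(k₂−k₁).
e^(−k₁τ) = e^(−0.0760×9.78) = e^(−0.7433) = 0.4756; e^(−k₂τ) = e^(−2.054) = 0.1282.
C_P = 0.0760×3.41/(0.210−0.0760) × (0.4756−0.1282) = 1.934×0.3473 = 0.6717 mol/L.
Y_P = C_P/C_{A0} = 0.6717/3.41 = 0.197.

0.197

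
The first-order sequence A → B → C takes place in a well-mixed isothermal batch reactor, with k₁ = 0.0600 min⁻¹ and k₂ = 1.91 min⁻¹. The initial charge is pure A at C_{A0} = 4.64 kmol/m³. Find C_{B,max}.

At the optimum, C_{B,max}/C_{A0} = (k₁/k₂)^[k₂/(k₂−k₁)].
= (0.0600/1.91)^(1.91/(1.91−0.0600)) = (0.03141)^(1.032) = 0.02808.
C_{B,max} = 0.02808×4.64 = 0.130 kmol/m³.

0.130 kmol/m³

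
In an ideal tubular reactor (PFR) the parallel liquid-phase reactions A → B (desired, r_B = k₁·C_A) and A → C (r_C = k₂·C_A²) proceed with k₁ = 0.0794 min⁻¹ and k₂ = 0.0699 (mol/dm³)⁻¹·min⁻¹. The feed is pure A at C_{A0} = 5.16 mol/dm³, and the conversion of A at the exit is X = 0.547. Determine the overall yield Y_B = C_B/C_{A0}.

C_A = C_{A0}(1−X) = 2.337 mol/dm³.
Along a PFR/batch, dC_B/dC_A = −r_B/(r_B+r_C) = −k₁/(k₁+k₂·C_A).
Integrating from C_{A0} to C_A: C_B = (0.0794/0.0699)·ln[(0.0794+0.0699·5.16)/(0.0794+0.0699·2.34)] = 1.136·ln(0.4401/0.2428) = 0.6756 mol/dm³.
Y_B = C_B/C_{A0} = 0.6756/5.16 = 0.131.

0.131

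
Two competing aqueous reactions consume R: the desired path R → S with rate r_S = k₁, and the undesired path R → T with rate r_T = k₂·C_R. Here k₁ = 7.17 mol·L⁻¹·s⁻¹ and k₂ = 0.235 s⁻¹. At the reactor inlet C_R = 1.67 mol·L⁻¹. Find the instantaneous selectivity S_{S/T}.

S_{S/T} = r_S/r_T = (k₁)/(k₂·C_R) = (k₁/k₂)·C_R⁻¹.
= (7.17) / (0.235×1.670) = 7.170/0.3924 = 18.3.

18.3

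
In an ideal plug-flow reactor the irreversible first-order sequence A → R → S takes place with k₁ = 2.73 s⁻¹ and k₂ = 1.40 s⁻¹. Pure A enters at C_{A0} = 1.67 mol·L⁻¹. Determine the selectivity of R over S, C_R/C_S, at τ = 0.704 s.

The intermediate concentration in a first-order A→B→C sequence is C_R = k₁C_{A0}(e^(−k₁τ) − e^(−k₂τ))/(k₂−k₁).
e^(−k₁τ) = e^(−2.73×0.704) = e^(−1.922) = 0.1463; e^(−k₂τ) = e^(−0.9856) = 0.3732.
C_R = 2.73×1.67/(1.40−2.73) × (0.1463−0.3732) = (-3.428)×(-0.2269) = 0.7778 mol·L⁻¹.
C_A = C_{A0}e^(−k₁τ) = 0.2444 mol·L⁻¹, so C_S = C_{A0}−C_A−C_R = 0.6479 mol·L⁻¹; C_R/C_S = 1.20.

1.20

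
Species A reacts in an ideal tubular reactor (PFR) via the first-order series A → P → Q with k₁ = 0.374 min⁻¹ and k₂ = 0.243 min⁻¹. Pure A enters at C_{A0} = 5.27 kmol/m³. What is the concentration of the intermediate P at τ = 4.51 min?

Solving the coupled first-order balances gives C_P(τ) = [k₁/(k₂−k₁)]·C_{A0}·(e^(−k₁τ) − e^(−k₂τ)).
e^(−k₁τ) = e^(−0.374×4.51) = e^(−1.687) = 0.1851; e^(−k₂τ) = e^(−1.096) = 0.3342.
C_P = 0.374×5.27/(0.243−0.374) × (0.1851−0.3342) = (-15.05)×(-0.1491) = 2.243 kmol/m³.

2.24 kmol/m³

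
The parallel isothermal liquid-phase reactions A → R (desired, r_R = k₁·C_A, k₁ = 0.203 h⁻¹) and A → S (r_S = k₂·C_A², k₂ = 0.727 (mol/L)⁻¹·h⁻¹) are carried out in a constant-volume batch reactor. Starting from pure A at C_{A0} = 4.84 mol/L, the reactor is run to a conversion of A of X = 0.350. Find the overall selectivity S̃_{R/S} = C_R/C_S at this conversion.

C_A = C_{A0}(1−X) = 3.146 mol/L.
Along a PFR/batch, dC_R/dC_A = −r_R/(r_R+r_S) = −k₁/(k₁+k₂·C_A).
Integrating from C_{A0} to C_A: C_R = (0.203/0.727)·ln[(0.203+0.727·4.84)/(0.203+0.727·3.15)] = 0.2792·ln(3.722/2.490) = 0.1122 mol/L.
C_S = (C_{A0}−C_A)−C_R = 1.582 mol/L; S̃_{R/S} = 0.1122/1.582 = 0.0709.

0.0709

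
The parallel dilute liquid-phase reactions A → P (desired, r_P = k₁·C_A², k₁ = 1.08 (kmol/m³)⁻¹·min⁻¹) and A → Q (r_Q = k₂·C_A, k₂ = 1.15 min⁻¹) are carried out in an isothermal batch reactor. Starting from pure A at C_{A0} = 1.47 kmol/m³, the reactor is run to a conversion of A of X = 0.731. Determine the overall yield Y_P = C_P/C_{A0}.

0.332

C_A = C_{A0}(1−X) = 0.3954 kmol/m³.
Along a PFR/batch, dC_Q/dC_A = −r_Q/(r_P+r_Q) = −k₂/(k₂+k₁·C_A).
Integrating from C_{A0} to C_A: C_Q = (1.15/1.08)·ln[(1.15+1.08·1.47)/(1.15+1.08·0.395)] = 1.065·ln(2.738/1.577) = 0.5873 kmol/m³.
Then C_P = (C_{A0}−C_A) − C_Q = 1.075 − 0.5873 = 0.4873 kmol/m³.
Y_P = C_P/C_{A0} = 0.4873/1.47 = 0.332.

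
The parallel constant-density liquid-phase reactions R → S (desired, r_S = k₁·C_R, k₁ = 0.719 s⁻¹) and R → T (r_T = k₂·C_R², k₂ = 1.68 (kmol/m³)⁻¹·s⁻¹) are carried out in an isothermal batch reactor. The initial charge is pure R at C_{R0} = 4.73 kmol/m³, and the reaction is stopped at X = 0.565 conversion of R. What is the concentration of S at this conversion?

0.312 kmol/m³

C_R = C_{R0}(1−X) = 2.058 kmol/m³.
Along a PFR/batch, dC_S/dC_R = −r_S/(r_S+r_T) = −k₁/(k₁+k₂·C_R).
Integrating from C_{R0} to C_R: C_S = (0.719/1.68)·ln[(0.719+1.68·4.73)/(0.719+1.68·2.06)] = 0.4280·ln(8.665/4.176) = 0.3124 kmol/m³.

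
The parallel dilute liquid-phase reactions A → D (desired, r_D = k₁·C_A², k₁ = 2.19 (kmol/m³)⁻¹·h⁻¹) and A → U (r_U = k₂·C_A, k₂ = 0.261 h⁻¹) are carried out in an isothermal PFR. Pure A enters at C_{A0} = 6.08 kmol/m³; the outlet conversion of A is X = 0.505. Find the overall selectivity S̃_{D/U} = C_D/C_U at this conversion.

36.7

C_A = C_{A0}(1−X) = 3.010 kmol/m³.
Along a PFR/batch, dC_U/dC_A = −r_U/(r_D+r_U) = −k₂/(k₂+k₁·C_A).
Integrating from C_{A0} to C_A: C_U = (0.261/2.19)·ln[(0.261+2.19·6.08)/(0.261+2.19·3.01)] = 0.1192·ln(13.58/6.852) = 0.08149 kmol/m³.
Then C_D = (C_{A0}−C_A) − C_U = 3.070 − 0.08149 = 2.989 kmol/m³.
S̃_{D/U} = C_D/C_U = 2.989/0.08149 = 36.7.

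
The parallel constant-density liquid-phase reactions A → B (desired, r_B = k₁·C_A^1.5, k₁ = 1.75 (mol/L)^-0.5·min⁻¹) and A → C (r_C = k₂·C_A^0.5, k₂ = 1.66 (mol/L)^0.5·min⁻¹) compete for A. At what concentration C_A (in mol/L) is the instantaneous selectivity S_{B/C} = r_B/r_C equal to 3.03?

2.87 mol/L

S_{B/C} = (k₁/k₂)·C_A ⇒ C_A = S·k₂/k₁.
= 3.03×1.66/1.75 = 2.87 mol/L.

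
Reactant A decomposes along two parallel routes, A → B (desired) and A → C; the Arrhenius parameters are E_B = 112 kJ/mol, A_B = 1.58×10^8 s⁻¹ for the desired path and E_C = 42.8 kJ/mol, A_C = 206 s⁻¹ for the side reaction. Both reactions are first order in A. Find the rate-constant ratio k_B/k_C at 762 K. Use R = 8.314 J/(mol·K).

13.8

Since both paths have the same order in A, the concentration cancels and S_{B/C} = k_B/k_C = (A_B/A_C)·exp[(E_C−E_B)/(RT)].
(E_C−E_B)/(RT) = (42.8−112)×10³/(8.314×762) = -69200/6335 = -10.92.
k_B/k_C = (1.58×10^8/206)·exp(-10.92) = 7.670×10^5 × 1.804×10^-5 = 13.8.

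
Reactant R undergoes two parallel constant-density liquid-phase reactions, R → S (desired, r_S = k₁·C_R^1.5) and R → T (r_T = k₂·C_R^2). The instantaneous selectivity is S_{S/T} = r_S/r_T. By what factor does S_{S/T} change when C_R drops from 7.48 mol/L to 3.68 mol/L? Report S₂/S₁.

S_{S/T} = (k₁/k₂)·C_R^-0.5, so S₂/S₁ = (C_{R,2}/C_{R,1})^-0.5.
= (3.68/7.48)^(-0.5) = (0.4920)^(-0.5) = 1.43.

1.43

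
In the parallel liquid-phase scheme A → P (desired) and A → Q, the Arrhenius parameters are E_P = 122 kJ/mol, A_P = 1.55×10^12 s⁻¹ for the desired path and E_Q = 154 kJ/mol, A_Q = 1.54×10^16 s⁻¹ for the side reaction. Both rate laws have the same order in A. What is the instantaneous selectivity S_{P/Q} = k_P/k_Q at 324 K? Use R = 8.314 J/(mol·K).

With equal orders, S_{P/Q} = k_P/k_Q = (A_P/A_Q)·exp[(E_Q−E_P)/(RT)].
(E_Q−E_P)/(RT) = (154−122)×10³/(8.314×324) = 32000/2694 = 11.88.
k_P/k_Q = (1.55×10^12/1.54×10^16)·exp(11.88) = 1.006×10^-4 × 1.443×10^5 = 14.5.
Since E_P < E_Q, lowering the temperature improves selectivity toward P.

14.5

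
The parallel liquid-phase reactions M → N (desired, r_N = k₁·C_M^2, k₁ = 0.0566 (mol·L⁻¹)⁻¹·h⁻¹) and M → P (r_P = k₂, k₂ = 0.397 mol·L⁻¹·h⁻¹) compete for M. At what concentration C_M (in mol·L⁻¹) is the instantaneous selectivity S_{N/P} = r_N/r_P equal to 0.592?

S_{N/P} = (k₁/k₂)·C_M^2 ⇒ C_M = (S·k₂/k₁)^(0.5).
= (0.592×0.397/0.0566)^(0.5) = (4.152)^(0.5) = 2.04 mol·L⁻¹.

2.04 mol·L⁻¹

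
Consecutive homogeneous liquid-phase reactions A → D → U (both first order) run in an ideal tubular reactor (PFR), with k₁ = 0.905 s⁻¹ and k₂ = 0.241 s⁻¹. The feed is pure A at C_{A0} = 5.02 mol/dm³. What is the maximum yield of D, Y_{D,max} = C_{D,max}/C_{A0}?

At the optimum, C_{D,max}/C_{A0} = (k₁/k₂)^[k₂/(k₂−k₁)].
= (0.905/0.241)^(0.241/(0.241−0.905)) = (3.755)^(-0.3630) = 0.6186.

0.619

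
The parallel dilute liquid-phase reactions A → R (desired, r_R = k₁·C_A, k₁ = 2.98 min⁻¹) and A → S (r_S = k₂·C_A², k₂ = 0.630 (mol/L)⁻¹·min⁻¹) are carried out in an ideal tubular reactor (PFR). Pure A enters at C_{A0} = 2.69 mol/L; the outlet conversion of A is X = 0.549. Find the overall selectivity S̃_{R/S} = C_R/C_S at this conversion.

C_A = C_{A0}(1−X) = 1.213 mol/L.
Along a PFR/batch, dC_R/dC_A = −r_R/(r_R+r_S) = −k₁/(k₁+k₂·C_A).
Integrating from C_{A0} to C_A: C_R = (2.98/0.630)·ln[(2.98+0.630·2.69)/(2.98+0.630·1.21)] = 4.730·ln(4.675/3.744) = 1.050 mol/L.
C_S = (C_{A0}−C_A)−C_R = 0.4271 mol/L; S̃_{R/S} = 1.050/0.4271 = 2.46.

2.46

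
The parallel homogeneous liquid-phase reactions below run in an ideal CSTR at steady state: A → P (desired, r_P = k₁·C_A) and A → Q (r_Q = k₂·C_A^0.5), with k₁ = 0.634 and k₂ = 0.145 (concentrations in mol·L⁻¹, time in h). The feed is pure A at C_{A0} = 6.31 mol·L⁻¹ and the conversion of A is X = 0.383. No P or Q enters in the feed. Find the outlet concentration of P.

Exit C_A = C_{A0}(1−X) = 6.31×0.617 = 3.893 mol·L⁻¹.
Rates in a CSTR are evaluated at the outlet concentration: r_P = 0.634×3.893 = 2.468, r_Q = 0.145×3.893^0.5 = 0.2861.
Fraction of consumed A going to P: r_P/(r_P+r_Q) = 0.8961.
C_P = 0.8961·C_{A0}·X = 0.8961×6.31×0.383 = 2.17 mol·L⁻¹.

2.17 mol·L⁻¹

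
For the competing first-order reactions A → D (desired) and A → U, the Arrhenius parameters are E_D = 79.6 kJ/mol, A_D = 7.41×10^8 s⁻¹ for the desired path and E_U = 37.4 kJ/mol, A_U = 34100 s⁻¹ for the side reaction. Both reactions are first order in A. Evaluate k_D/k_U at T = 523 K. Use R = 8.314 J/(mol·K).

Since both paths have the same order in A, the concentration cancels and S_{D/U} = k_D/k_U = (A_D/A_U)·exp[(E_U−E_D)/(RT)].
(E_U−E_D)/(RT) = (37.4−79.6)×10³/(8.314×523) = -42200/4348 = -9.705.
k_D/k_U = (7.41×10^8/34100)·exp(-9.705) = 21730 × 6.097×10^-5 = 1.32.
Since E_D > E_U, raising the temperature improves selectivity toward D.

1.32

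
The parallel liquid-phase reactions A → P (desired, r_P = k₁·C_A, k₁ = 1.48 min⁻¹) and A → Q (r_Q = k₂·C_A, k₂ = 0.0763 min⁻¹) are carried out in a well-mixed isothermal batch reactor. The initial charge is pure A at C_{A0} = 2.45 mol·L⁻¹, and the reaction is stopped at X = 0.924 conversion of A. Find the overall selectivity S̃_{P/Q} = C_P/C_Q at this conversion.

19.4

C_A = C_{A0}(1−X) = 0.1862 mol·L⁻¹.
Both paths are first order in A, so the instantaneous fraction to P is constant: dC_P/d(−C_A) = k₁/(k₁+k₂) = 0.9510.
C_P = 0.9510·(C_{A0}−C_A) = 0.9510×2.264 = 2.15 mol·L⁻¹.
C_Q = (C_{A0}−C_A)−C_P = 0.1110 mol·L⁻¹; S̃_{P/Q} = 2.153/0.1110 = 19.4.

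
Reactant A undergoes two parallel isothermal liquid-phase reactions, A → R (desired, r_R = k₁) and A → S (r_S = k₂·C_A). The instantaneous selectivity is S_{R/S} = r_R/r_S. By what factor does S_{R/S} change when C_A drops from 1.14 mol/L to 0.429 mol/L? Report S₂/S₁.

S_{R/S} = (k₁/k₂)·C_A⁻¹, so S₂/S₁ = (C_{A,2}/C_{A,1})⁻¹.
= 1.14/0.429 = 2.66.

2.66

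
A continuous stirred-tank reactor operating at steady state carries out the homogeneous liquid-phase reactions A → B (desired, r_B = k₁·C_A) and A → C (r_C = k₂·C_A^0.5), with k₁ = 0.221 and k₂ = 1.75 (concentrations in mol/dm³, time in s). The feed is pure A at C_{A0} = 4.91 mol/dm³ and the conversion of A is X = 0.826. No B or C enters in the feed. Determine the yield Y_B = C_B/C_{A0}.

Exit C_A = C_{A0}(1−X) = 4.91×0.174 = 0.8543 mol/dm³.
A CSTR operates uniformly at the exit composition, giving r_B = 0.1888 and r_C = 1.618 (each k·C_A^n at C_A = 0.8543).
Fraction of consumed A going to B: r_B/(r_B+r_C) = 0.1045.
C_B = 0.1045·C_{A0}·X = 0.1045×4.91×0.826 = 0.424 mol/dm³; Y_B = C_B/C_{A0} = 0.0863.

0.0863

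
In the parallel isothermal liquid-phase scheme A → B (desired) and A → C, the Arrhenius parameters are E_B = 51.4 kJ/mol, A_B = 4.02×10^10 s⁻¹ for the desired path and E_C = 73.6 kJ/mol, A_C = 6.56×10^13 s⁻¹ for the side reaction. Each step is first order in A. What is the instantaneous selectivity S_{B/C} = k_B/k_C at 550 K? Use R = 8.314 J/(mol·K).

Since both paths have the same order in A, the concentration cancels and S_{B/C} = k_B/k_C = (A_B/A_C)·exp[(E_C−E_B)/(RT)].
(E_C−E_B)/(RT) = (73.6−51.4)×10³/(8.314×550) = 22200/4573 = 4.855.
k_B/k_C = (4.02×10^10/6.56×10^13)·exp(4.855) = 6.128×10^-4 × 128.4 = 0.0787.

0.0787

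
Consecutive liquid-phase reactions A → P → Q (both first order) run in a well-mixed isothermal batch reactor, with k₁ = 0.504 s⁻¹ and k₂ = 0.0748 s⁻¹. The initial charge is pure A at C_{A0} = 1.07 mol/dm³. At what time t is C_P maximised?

For first-order series the maximum of C_P occurs at t_opt = ln(k₂/k₁)/(k₂−k₁).
= ln(0.0748/0.504)/(0.0748−0.504) = ln(0.1484)/-0.4292 = -1.908/-0.4292 = 4.44 s.

4.44 s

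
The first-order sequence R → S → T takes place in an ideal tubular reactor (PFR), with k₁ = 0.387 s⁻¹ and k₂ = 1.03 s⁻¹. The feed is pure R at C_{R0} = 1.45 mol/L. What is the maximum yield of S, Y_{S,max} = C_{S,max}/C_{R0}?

0.208

For a first-order series the maximum intermediate yield is C_{S,max}/C_{R0} = (k₁/k₂)^[k₂/(k₂−k₁)].
= (0.387/1.03)^(1.03/(1.03−0.387)) = (0.3757)^(1.602) = 0.2085.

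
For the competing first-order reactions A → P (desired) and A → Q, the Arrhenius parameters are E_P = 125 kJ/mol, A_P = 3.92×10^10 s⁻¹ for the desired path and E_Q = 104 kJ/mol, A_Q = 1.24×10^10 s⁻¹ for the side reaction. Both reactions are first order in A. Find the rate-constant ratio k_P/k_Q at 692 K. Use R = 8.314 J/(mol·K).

k_P/k_Q = (A_P/A_Q)·exp[−(E_P−E_Q)/(RT)] = (A_P/A_Q)·exp[(E_Q−E_P)/(RT)].
(E_Q−E_P)/(RT) = (104−125)×10³/(8.314×692) = -21000/5753 = -3.650.
k_P/k_Q = (3.92×10^10/1.24×10^10)·exp(-3.650) = 3.161 × 0.02599 = 0.0822.
Since E_P > E_Q, raising the temperature improves selectivity toward P.

0.0822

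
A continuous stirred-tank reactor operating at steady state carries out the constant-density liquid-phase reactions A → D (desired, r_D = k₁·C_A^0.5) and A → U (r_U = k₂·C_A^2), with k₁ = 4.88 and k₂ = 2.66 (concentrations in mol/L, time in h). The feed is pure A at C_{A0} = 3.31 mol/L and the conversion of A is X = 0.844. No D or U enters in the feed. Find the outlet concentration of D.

2.32 mol/L

Exit C_A = C_{A0}(1−X) = 3.31×0.156 = 0.5164 mol/L.
Rates in a CSTR are evaluated at the outlet concentration: r_D = 4.88×0.5164^0.5 = 3.507, r_U = 2.66×0.5164^2 = 0.7092.
Fraction of consumed A going to D: r_D/(r_D+r_U) = 0.8318.
C_D = 0.8318·C_{A0}·X = 0.8318×3.31×0.844 = 2.32 mol/L.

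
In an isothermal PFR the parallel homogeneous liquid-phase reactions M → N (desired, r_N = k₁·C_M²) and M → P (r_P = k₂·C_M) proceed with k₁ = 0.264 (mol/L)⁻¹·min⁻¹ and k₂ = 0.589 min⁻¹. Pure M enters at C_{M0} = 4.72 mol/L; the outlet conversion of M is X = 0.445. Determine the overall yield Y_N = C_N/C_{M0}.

0.275

C_M = C_{M0}(1−X) = 2.620 mol/L.
Along a PFR/batch, dC_P/dC_M = −r_P/(r_N+r_P) = −k₂/(k₂+k₁·C_M).
Integrating from C_{M0} to C_M: C_P = (0.589/0.264)·ln[(0.589+0.264·4.72)/(0.589+0.264·2.62)] = 2.231·ln(1.835/1.281) = 0.8027 mol/L.
Then C_N = (C_{M0}−C_M) − C_P = 2.100 − 0.8027 = 1.298 mol/L.
Y_N = C_N/C_{M0} = 1.298/4.72 = 0.275.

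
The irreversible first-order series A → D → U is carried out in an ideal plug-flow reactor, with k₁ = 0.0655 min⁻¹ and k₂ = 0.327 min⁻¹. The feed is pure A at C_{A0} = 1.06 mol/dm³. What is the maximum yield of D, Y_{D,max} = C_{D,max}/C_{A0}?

For a first-order series the maximum intermediate yield is C_{D,max}/C_{A0} = (k₁/k₂)^[k₂/(k₂−k₁)].
= (0.0655/0.327)^(0.327/(0.327−0.0655)) = (0.2003)^(1.250) = 0.1339.

0.134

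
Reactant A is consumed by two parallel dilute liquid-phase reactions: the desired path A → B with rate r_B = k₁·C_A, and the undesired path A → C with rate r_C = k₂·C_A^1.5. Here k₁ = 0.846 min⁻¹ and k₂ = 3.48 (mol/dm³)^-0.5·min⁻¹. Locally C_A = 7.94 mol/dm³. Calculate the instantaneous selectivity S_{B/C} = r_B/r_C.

0.0863

S_{B/C} = r_B/r_C = (k₁·C_A)/(k₂·C_A^1.5) = (k₁/k₂)·C_A^-0.5.
= (0.846×7.940) / (3.48×7.940^1.5) = 6.717/77.86 = 0.0863.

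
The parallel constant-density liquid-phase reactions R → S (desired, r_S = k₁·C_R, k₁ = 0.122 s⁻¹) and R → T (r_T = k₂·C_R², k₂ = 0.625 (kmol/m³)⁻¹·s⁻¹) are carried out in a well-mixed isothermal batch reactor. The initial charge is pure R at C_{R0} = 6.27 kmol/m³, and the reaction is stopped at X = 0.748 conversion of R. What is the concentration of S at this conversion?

0.252 kmol/m³

C_R = C_{R0}(1−X) = 1.580 kmol/m³.
Along a PFR/batch, dC_S/dC_R = −r_S/(r_S+r_T) = −k₁/(k₁+k₂·C_R).
Integrating from C_{R0} to C_R: C_S = (0.122/0.625)·ln[(0.122+0.625·6.27)/(0.122+0.625·1.58)] = 0.1952·ln(4.041/1.110) = 0.2523 kmol/m³.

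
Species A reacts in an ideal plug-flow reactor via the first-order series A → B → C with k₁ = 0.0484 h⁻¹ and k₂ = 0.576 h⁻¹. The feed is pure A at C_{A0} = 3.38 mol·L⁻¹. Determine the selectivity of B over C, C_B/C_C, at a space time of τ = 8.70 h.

The intermediate concentration in a first-order A→B→C sequence is C_B = k₁C_{A0}(e^(−k₁τ) − e^(−k₂τ))/(k₂−k₁).
e^(−k₁τ) = e^(−0.0484×8.70) = e^(−0.4211) = 0.6563; e^(−k₂τ) = e^(−5.011) = 0.006663.
C_B = 0.0484×3.38/(0.576−0.0484) × (0.6563−0.006663) = 0.3101×0.6497 = 0.2014 mol·L⁻¹.
C_A = C_{A0}e^(−k₁τ) = 2.218 mol·L⁻¹, so C_C = C_{A0}−C_A−C_B = 0.9601 mol·L⁻¹; C_B/C_C = 0.210.

0.210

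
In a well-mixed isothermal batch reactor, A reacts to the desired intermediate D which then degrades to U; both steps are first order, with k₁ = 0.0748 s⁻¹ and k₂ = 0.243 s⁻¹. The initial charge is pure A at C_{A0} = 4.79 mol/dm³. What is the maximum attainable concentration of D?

At the optimum, C_{D,max}/C_{A0} = (k₁/k₂)^[k₂/(k₂−k₁)].
= (0.0748/0.243)^(0.243/(0.243−0.0748)) = (0.3078)^(1.445) = 0.1823.
C_{D,max} = 0.1823×4.79 = 0.873 mol/dm³.

0.873 mol/dm³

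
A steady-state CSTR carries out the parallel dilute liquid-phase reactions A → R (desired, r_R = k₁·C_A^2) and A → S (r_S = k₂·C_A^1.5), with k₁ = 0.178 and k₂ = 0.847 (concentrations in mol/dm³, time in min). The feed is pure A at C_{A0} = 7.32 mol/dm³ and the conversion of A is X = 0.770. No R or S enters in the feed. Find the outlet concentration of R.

1.21 mol/dm³

Exit C_A = C_{A0}(1−X) = 7.32×0.230 = 1.684 mol/dm³.
Rates in a CSTR are evaluated at the outlet concentration: r_R = 0.178×1.684^2 = 0.5045, r_S = 0.847×1.684^1.5 = 1.850.
Fraction of consumed A going to R: r_R/(r_R+r_S) = 0.2143.
C_R = 0.2143·C_{A0}·X = 0.2143×7.32×0.770 = 1.21 mol/dm³.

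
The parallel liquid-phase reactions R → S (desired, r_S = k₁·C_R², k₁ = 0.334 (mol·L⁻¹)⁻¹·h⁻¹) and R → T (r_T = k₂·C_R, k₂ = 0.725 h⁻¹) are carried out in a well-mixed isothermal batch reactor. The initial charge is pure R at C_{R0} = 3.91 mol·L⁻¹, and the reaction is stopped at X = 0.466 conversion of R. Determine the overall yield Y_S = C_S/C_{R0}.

C_R = C_{R0}(1−X) = 2.088 mol·L⁻¹.
Along a PFR/batch, dC_T/dC_R = −r_T/(r_S+r_T) = −k₂/(k₂+k₁·C_R).
Integrating from C_{R0} to C_R: C_T = (0.725/0.334)·ln[(0.725+0.334·3.91)/(0.725+0.334·2.09)] = 2.171·ln(2.031/1.422) = 0.7731 mol·L⁻¹.
Then C_S = (C_{R0}−C_R) − C_T = 1.822 − 0.7731 = 1.049 mol·L⁻¹.
Y_S = C_S/C_{R0} = 1.049/3.91 = 0.268.

0.268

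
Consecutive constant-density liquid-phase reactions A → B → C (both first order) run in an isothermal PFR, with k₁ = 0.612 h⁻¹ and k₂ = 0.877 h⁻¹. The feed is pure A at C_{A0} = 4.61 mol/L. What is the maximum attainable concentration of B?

1.40 mol/L

Evaluating C_B at τ_opt = ln(k₂/k₁)/(k₂−k₁) gives C_{B,max}/C_{A0} = (k₁/k₂)^[k₂/(k₂−k₁)].
= (0.612/0.877)^(0.877/(0.877−0.612)) = (0.6978)^(3.309) = 0.3040.
C_{B,max} = 0.3040×4.61 = 1.40 mol/L.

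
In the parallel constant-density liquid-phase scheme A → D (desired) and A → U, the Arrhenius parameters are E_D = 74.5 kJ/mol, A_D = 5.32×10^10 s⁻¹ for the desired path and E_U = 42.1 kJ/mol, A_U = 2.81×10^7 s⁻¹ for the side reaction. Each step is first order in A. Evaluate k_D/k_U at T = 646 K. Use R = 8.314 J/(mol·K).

4.54

With equal orders, S_{D/U} = k_D/k_U = (A_D/A_U)·exp[(E_U−E_D)/(RT)].
(E_U−E_D)/(RT) = (42.1−74.5)×10³/(8.314×646) = -32400/5371 = -6.033.
k_D/k_U = (5.32×10^10/2.81×10^7)·exp(-6.033) = 1893 × 0.002399 = 4.54.
Since E_D > E_U, raising the temperature improves selectivity toward D.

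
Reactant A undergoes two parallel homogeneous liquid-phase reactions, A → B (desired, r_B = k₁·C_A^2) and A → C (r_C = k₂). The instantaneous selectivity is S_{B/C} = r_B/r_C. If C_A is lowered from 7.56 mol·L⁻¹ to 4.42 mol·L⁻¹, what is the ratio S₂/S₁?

0.342

S_{B/C} = (k₁/k₂)·C_A^2, so S₂/S₁ = (C_{A,2}/C_{A,1})^2.
= (4.42/7.56)^2 = (0.5847)^2 = 0.342.
Selectivity toward B falls as C_A falls — high-concentration operation is favoured.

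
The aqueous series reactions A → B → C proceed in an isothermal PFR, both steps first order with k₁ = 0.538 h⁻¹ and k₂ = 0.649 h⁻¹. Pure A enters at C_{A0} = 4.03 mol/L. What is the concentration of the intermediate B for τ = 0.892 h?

Solving the coupled first-order balances gives C_B(τ) = [k₁/(k₂−k₁)]·C_{A0}·(e^(−k₁τ) − e^(−k₂τ)).
e^(−k₁τ) = e^(−0.538×0.892) = e^(−0.4799) = 0.6188; e^(−k₂τ) = e^(−0.5789) = 0.5605.
C_B = 0.538×4.03/(0.649−0.538) × (0.6188−0.5605) = 19.53×0.05834 = 1.139 mol/L.

1.14 mol/L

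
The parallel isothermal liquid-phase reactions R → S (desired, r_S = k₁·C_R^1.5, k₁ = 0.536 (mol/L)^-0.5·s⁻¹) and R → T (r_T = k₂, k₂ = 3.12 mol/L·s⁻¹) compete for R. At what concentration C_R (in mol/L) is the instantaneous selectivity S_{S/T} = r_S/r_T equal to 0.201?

1.11 mol/L

S_{S/T} = (k₁/k₂)·C_R^1.5 ⇒ C_R = (S·k₂/k₁)^(1/1.5).
= (0.201×3.12/0.536)^(0.6667) = (1.170)^(0.6667) = 1.11 mol/L.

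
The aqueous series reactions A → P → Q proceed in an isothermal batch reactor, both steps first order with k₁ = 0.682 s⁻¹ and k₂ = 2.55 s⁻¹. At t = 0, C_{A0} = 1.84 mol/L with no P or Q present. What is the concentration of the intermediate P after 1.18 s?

0.267 mol/L

The intermediate concentration in a first-order A→B→C sequence is C_P = k₁C_{A0}(e^(−k₁t) − e^(−k₂t))/(k₂−k₁).
e^(−k₁t) = e^(−0.682×1.18) = e^(−0.8048) = 0.4472; e^(−k₂t) = e^(−3.009) = 0.04934.
C_P = 0.682×1.84/(2.55−0.682) × (0.4472−0.04934) = 0.6718×0.3979 = 0.2673 mol/L.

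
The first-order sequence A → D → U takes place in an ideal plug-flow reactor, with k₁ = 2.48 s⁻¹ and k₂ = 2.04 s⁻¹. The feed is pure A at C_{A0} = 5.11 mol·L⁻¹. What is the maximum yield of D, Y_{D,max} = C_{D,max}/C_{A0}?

0.404

Evaluating C_D at τ_opt = ln(k₂/k₁)/(k₂−k₁) gives C_{D,max}/C_{A0} = (k₁/k₂)^[k₂/(k₂−k₁)].
= (2.48/2.04)^(2.04/(2.04−2.48)) = (1.216)^(-4.636) = 0.4043.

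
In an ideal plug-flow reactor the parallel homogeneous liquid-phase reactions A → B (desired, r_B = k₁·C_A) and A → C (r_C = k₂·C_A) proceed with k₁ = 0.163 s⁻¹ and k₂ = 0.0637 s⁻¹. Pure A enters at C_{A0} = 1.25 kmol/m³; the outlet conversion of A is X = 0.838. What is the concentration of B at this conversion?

0.753 kmol/m³

C_A = C_{A0}(1−X) = 0.2025 kmol/m³.
Both paths are first order in A, so the instantaneous fraction to B is constant: dC_B/d(−C_A) = k₁/(k₁+k₂) = 0.7190.
C_B = 0.7190·(C_{A0}−C_A) = 0.7190×1.047 = 0.753 kmol/m³.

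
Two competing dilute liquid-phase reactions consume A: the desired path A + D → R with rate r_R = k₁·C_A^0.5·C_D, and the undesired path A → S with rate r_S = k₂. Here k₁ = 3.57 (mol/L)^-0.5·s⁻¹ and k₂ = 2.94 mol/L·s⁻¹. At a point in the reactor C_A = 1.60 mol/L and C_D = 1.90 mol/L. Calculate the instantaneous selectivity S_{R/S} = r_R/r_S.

S_{R/S} = r_R/r_S = (k₁·C_A^0.5·C_D)/(k₂) = (k₁/k₂)·C_A^0.5·C_D.
= (3.57×1.600^0.5×1.900) / (2.94) = 8.580/2.940 = 2.92.
Since the desired path is higher order in A, keeping C_A high (PFR or concentrated feed) favours R.

2.92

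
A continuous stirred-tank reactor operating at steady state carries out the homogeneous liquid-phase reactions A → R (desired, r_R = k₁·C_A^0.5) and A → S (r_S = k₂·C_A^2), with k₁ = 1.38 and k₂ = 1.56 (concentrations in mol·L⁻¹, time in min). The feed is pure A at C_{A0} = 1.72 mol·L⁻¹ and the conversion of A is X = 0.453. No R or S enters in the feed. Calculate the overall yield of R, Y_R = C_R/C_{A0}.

Exit C_A = C_{A0}(1−X) = 1.72×0.547 = 0.9408 mol·L⁻¹.
In a CSTR the entire volume is at exit conditions, so r_R = 1.38×0.9408^0.5 = 1.339 and r_S = 1.56×0.9408^2 = 1.381.
Fraction of consumed A going to R: r_R/(r_R+r_S) = 0.4922.
C_R = 0.4922·C_{A0}·X = 0.4922×1.72×0.453 = 0.384 mol·L⁻¹; Y_R = C_R/C_{A0} = 0.223.

0.223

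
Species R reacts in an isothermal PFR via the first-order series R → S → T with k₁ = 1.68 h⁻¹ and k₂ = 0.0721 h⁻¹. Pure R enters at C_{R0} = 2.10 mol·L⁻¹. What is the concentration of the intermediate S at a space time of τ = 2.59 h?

Solving the coupled first-order balances gives C_S(τ) = [k₁/(k₂−k₁)]·C_{R0}·(e^(−k₁τ) − e^(−k₂τ)).
e^(−k₁τ) = e^(−1.68×2.59) = e^(−4.351) = 0.01289; e^(−k₂τ) = e^(−0.1867) = 0.8297.
C_S = 1.68×2.10/(0.0721−1.68) × (0.01289−0.8297) = (-2.194)×(-0.8168) = 1.792 mol·L⁻¹.

1.79 mol·L⁻¹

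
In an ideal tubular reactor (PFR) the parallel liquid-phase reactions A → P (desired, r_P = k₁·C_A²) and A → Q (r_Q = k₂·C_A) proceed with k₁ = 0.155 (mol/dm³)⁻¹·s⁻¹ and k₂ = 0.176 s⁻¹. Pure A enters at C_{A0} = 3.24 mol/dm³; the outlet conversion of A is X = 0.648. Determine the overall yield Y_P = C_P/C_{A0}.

0.419

C_A = C_{A0}(1−X) = 1.140 mol/dm³.
Along a PFR/batch, dC_Q/dC_A = −r_Q/(r_P+r_Q) = −k₂/(k₂+k₁·C_A).
Integrating from C_{A0} to C_A: C_Q = (0.176/0.155)·ln[(0.176+0.155·3.24)/(0.176+0.155·1.14)] = 1.135·ln(0.6782/0.3528) = 0.7422 mol/dm³.
Then C_P = (C_{A0}−C_A) − C_Q = 2.100 − 0.7422 = 1.357 mol/dm³.
Y_P = C_P/C_{A0} = 1.357/3.24 = 0.419.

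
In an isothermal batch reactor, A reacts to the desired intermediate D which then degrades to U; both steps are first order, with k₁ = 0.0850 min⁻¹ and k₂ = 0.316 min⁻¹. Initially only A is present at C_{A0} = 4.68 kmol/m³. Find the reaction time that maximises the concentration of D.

5.68 min

The intermediate peaks when r₁ = r₂, i.e. k₁e^(−k₁t) = k₂e^(−k₂t), giving t_opt = ln(k₂/k₁)/(k₂−k₁).
= ln(0.316/0.0850)/(0.316−0.0850) = ln(3.718)/0.2310 = 1.313/0.2310 = 5.68 min.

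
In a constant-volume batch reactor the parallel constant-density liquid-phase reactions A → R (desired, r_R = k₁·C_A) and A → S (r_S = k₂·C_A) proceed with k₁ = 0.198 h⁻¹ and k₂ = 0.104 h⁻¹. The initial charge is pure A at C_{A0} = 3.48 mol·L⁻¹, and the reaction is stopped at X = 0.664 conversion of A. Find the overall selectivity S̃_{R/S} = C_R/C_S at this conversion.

C_A = C_{A0}(1−X) = 1.169 mol·L⁻¹.
Both paths are first order in A, so the instantaneous fraction to R is constant: dC_R/d(−C_A) = k₁/(k₁+k₂) = 0.6556.
C_R = 0.6556·(C_{A0}−C_A) = 0.6556×2.311 = 1.51 mol·L⁻¹.
C_S = (C_{A0}−C_A)−C_R = 0.7957 mol·L⁻¹; S̃_{R/S} = 1.515/0.7957 = 1.90.

1.90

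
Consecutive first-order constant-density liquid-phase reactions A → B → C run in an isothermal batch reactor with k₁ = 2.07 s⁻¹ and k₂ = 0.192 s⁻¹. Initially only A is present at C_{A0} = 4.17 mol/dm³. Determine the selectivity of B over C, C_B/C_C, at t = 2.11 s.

For first-order series with pure A initially, C_B(t) = k₁C_{A0}/(k₂−k₁)·(e^(−k₁t) − e^(−k₂t)).
e^(−k₁t) = e^(−2.07×2.11) = e^(−4.368) = 0.01268; e^(−k₂t) = e^(−0.4051) = 0.6669.
C_B = 2.07×4.17/(0.192−2.07) × (0.01268−0.6669) = (-4.596)×(-0.6542) = 3.007 mol/dm³.
C_A = C_{A0}e^(−k₁t) = 0.05288 mol/dm³, so C_C = C_{A0}−C_A−C_B = 1.110 mol/dm³; C_B/C_C = 2.71.

2.71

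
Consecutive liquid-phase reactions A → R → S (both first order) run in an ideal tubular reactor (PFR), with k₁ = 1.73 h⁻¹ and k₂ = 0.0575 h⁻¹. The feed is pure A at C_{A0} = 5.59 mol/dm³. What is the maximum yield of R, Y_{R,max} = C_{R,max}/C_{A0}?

For a first-order series the maximum intermediate yield is C_{R,max}/C_{A0} = (k₁/k₂)^[k₂/(k₂−k₁)].
= (1.73/0.0575)^(0.0575/(0.0575−1.73)) = (30.09)^(-0.03438) = 0.8896.

0.890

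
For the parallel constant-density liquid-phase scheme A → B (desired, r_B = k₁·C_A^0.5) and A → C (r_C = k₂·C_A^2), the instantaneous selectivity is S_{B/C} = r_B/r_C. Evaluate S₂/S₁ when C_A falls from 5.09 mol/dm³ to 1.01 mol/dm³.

11.3

S_{B/C} = (k₁/k₂)·C_A^-1.5, so S₂/S₁ = (C_{A,2}/C_{A,1})^-1.5.
= (1.01/5.09)^(-1.5) = (0.1984)^(-1.5) = 11.3.
Selectivity toward B rises as C_A falls — low-concentration operation is favoured.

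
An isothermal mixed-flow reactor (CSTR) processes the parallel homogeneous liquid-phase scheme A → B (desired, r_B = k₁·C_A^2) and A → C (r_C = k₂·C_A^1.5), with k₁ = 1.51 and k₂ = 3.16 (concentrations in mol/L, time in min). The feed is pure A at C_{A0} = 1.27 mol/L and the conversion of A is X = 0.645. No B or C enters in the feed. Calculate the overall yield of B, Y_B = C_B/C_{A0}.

Exit C_A = C_{A0}(1−X) = 1.27×0.355 = 0.4508 mol/L.
In a CSTR the entire volume is at exit conditions, so r_B = 1.51×0.4508^2 = 0.3069 and r_C = 3.16×0.4508^1.5 = 0.9566.
Fraction of consumed A going to B: r_B/(r_B+r_C) = 0.2429.
C_B = 0.2429·C_{A0}·X = 0.2429×1.27×0.645 = 0.199 mol/L; Y_B = C_B/C_{A0} = 0.157.

0.157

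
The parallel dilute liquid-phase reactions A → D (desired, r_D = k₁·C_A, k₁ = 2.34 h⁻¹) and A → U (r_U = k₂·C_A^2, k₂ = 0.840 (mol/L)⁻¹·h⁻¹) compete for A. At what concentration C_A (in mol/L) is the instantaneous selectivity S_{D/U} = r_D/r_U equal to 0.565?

4.93 mol/L

S_{D/U} = (k₁/k₂)·C_A⁻¹ ⇒ C_A = (S·k₂/k₁)^(-1).
= (0.565×0.840/2.34)^(-1) = (0.2028)^(-1) = 4.93 mol/L.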